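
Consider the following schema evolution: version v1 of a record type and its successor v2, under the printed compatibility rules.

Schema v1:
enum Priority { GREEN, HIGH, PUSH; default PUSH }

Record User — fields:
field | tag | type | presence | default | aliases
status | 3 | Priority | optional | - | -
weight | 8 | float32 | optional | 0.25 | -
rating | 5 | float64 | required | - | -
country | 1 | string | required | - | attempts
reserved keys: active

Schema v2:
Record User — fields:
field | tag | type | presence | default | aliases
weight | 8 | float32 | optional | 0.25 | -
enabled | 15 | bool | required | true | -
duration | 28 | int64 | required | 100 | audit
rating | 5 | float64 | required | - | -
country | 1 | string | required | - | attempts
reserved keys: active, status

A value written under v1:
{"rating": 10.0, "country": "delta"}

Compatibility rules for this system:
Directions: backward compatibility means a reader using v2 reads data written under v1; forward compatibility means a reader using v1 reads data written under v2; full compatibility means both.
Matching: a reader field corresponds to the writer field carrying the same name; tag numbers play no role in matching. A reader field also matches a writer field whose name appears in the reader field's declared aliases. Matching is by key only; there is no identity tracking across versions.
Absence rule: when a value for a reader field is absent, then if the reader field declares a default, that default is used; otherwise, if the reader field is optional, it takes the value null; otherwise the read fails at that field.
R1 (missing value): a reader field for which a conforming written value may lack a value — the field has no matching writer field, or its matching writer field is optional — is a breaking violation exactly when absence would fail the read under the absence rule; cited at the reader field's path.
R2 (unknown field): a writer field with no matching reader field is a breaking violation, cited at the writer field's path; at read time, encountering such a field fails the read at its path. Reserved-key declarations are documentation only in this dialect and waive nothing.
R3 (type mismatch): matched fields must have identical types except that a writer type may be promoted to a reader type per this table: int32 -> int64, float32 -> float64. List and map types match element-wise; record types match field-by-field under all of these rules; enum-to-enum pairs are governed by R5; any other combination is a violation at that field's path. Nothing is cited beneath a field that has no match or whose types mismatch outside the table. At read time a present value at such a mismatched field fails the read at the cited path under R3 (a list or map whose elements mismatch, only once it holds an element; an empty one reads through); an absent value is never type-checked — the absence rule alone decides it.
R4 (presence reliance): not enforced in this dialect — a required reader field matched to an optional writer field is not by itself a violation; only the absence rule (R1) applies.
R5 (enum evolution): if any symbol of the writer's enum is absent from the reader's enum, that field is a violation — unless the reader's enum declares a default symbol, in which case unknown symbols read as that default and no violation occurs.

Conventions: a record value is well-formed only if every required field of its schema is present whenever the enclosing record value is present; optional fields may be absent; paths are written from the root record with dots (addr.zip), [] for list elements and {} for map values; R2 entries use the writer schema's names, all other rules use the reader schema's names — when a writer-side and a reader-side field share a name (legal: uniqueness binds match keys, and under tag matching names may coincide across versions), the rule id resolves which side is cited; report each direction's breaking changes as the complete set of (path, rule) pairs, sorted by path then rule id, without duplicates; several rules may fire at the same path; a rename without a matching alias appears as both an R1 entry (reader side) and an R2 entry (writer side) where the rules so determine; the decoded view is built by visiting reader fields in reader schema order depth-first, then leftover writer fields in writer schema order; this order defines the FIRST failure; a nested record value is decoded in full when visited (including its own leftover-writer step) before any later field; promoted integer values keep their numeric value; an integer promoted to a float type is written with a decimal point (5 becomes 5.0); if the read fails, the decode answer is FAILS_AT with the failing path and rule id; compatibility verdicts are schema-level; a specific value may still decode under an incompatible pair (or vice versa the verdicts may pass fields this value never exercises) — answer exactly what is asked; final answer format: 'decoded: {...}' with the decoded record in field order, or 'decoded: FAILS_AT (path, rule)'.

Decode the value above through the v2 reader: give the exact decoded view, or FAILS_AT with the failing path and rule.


in User below, arrows point writer -> reader
migrating the User value to v2:
  weight := 0.25 (absent -> default)
  enabled := true (absent -> default)
  duration := 100 (absent -> default)
  rating := 10.0
  country := "delta"
  => decoded: {"weight": 0.25, "enabled": true, "duration": 100, "rating": 10.0, "country": "delta"}

decoded: {"weight": 0.25, "enabled": true, "duration": 100, "rating": 10.0, "country": "delta"}


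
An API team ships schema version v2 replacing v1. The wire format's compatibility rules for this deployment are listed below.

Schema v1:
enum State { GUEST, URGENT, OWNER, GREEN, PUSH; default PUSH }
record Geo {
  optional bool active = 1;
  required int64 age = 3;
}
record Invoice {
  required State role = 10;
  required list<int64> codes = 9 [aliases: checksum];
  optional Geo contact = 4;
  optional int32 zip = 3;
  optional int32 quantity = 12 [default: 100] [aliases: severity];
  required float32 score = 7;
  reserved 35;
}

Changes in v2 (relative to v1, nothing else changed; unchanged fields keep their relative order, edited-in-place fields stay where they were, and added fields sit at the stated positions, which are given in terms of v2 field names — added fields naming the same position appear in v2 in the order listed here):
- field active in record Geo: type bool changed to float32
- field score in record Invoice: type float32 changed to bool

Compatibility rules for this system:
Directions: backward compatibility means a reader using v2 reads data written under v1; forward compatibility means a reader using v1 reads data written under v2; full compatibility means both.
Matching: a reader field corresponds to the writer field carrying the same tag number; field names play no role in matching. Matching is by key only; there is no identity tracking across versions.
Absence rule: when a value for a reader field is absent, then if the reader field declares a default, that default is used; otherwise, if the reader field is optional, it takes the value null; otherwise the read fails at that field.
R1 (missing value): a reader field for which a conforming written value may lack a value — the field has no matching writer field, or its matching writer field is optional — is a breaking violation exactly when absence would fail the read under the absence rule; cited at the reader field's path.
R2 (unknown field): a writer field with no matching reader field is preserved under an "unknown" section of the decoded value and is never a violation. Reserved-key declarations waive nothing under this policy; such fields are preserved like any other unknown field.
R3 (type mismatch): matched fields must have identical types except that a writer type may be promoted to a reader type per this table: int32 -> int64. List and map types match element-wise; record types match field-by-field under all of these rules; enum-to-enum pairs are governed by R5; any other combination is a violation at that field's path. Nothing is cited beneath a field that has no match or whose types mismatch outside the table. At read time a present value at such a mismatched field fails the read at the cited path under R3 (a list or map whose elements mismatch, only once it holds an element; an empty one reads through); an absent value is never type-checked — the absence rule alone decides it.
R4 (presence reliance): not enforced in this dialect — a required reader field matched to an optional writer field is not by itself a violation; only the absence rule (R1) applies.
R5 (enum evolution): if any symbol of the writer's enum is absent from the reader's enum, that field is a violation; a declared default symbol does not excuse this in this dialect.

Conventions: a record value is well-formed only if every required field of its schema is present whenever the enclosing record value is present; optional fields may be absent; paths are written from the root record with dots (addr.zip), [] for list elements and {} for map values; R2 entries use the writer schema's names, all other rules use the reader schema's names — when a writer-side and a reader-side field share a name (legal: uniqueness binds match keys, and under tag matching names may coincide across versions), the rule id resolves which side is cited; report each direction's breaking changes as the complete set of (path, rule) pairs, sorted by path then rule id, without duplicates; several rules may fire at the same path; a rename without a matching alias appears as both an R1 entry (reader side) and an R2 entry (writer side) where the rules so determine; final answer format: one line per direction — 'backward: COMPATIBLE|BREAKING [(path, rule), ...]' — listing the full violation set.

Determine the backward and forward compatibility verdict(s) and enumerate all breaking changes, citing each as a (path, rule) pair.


backward: BREAKING [(contact.active, R3), (score, R3)]; forward: BREAKING [(contact.active, R3), (score, R3)]

in Invoice below, arrows point writer -> reader
backward pass over Invoice, reader schema v2, writer schema v1:
  role: paired with writer role (State -> State; writer required)
  codes: paired with writer codes (list<int64> -> list<int64>; writer required)
  contact: paired with writer contact (Geo -> Geo; writer optional)
  zip: paired with writer zip (int32 -> int32; writer optional)
  quantity: paired with writer quantity (int32 -> int32; writer optional)
  score: paired with writer score (float32 -> bool; writer required)
  contact.active: paired with writer contact.active (bool -> float32; writer optional)
  contact.age: paired with writer contact.age (int64 -> int64; writer required)
  violation R3 at contact.active
  violation R3 at score
  => backward: BREAKING (2)
forward pass over Invoice, reader schema v1, writer schema v2:
  role: paired with writer role (State -> State; writer required)
  codes: paired with writer codes (list<int64> -> list<int64>; writer required)
  contact: paired with writer contact (Geo -> Geo; writer optional)
  zip: paired with writer zip (int32 -> int32; writer optional)
  quantity: paired with writer quantity (int32 -> int32; writer optional)
  score: paired with writer score (bool -> float32; writer required)
  contact.active: paired with writer contact.active (float32 -> bool; writer optional)
  contact.age: paired with writer contact.age (int64 -> int64; writer required)
  violation R3 at contact.active
  violation R3 at score
  => forward: BREAKING (2)


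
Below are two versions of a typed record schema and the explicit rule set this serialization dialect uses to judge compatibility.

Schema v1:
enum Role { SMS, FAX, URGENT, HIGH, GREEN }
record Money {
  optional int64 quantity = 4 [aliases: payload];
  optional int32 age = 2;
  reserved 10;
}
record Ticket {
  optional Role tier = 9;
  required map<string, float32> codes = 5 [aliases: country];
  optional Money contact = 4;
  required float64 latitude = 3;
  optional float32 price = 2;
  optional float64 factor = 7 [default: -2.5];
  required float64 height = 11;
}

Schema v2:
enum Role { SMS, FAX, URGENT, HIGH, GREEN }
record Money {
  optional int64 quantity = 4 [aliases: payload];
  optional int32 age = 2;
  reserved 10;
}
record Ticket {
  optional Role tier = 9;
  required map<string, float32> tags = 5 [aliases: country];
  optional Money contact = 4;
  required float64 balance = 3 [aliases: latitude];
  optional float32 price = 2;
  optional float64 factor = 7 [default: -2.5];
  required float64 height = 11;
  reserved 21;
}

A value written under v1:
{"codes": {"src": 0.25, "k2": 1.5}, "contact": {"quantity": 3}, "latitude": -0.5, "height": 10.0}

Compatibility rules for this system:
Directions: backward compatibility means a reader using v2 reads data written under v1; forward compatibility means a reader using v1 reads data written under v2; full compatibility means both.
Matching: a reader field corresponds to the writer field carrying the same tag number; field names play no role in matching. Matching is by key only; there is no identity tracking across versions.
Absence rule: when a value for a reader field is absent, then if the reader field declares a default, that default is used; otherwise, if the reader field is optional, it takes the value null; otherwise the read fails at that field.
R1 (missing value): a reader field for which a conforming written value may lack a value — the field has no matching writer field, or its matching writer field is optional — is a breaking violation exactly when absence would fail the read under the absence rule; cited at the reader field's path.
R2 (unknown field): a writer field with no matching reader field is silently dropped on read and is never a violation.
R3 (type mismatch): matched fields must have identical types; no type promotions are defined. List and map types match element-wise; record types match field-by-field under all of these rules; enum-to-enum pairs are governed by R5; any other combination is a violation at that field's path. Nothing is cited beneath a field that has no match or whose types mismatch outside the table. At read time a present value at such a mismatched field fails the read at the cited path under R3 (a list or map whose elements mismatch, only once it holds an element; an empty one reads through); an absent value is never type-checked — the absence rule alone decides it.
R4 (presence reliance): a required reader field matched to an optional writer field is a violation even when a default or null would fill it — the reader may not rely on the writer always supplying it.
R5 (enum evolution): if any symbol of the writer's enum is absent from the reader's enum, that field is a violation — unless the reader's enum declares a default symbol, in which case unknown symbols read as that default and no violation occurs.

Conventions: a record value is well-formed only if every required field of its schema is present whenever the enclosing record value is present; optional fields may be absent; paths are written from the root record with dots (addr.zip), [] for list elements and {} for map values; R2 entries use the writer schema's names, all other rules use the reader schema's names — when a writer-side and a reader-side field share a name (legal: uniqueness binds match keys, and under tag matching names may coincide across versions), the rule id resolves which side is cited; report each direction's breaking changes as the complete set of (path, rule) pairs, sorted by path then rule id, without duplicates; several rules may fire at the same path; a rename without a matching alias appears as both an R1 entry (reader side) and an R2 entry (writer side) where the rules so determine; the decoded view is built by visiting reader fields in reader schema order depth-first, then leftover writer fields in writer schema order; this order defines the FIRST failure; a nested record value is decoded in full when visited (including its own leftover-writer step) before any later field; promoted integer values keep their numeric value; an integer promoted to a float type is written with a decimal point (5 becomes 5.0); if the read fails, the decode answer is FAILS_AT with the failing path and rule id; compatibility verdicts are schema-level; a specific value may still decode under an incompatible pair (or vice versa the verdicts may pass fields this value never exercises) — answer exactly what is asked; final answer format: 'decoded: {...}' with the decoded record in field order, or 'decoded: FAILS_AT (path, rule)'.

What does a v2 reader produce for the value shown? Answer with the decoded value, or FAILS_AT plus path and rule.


decoded: {"tier": null, "tags": {"src": 0.25, "k2": 1.5}, "contact": {"quantity": 3, "age": null}, "balance": -0.5, "price": null, "factor": -2.5, "height": 10.0}

in Ticket below, arrows point writer -> reader
decoding the Ticket value with the v2 reader:
  tier := null (not supplied -> null)
  tags := {"src": 0.25, "k2": 1.5} (from writer codes)
  contact.quantity := 3
  contact.age := null (not supplied -> null)
  balance := -0.5 (from writer latitude)
  price := null (not supplied -> null)
  factor := -2.5 (no value, default fills)
  height := 10.0
  => decoded: {"tier": null, "tags": {"src": 0.25, "k2": 1.5}, "contact": {"quantity": 3, "age": null}, "balance": -0.5, "price": null, "factor": -2.5, "height": 10.0}


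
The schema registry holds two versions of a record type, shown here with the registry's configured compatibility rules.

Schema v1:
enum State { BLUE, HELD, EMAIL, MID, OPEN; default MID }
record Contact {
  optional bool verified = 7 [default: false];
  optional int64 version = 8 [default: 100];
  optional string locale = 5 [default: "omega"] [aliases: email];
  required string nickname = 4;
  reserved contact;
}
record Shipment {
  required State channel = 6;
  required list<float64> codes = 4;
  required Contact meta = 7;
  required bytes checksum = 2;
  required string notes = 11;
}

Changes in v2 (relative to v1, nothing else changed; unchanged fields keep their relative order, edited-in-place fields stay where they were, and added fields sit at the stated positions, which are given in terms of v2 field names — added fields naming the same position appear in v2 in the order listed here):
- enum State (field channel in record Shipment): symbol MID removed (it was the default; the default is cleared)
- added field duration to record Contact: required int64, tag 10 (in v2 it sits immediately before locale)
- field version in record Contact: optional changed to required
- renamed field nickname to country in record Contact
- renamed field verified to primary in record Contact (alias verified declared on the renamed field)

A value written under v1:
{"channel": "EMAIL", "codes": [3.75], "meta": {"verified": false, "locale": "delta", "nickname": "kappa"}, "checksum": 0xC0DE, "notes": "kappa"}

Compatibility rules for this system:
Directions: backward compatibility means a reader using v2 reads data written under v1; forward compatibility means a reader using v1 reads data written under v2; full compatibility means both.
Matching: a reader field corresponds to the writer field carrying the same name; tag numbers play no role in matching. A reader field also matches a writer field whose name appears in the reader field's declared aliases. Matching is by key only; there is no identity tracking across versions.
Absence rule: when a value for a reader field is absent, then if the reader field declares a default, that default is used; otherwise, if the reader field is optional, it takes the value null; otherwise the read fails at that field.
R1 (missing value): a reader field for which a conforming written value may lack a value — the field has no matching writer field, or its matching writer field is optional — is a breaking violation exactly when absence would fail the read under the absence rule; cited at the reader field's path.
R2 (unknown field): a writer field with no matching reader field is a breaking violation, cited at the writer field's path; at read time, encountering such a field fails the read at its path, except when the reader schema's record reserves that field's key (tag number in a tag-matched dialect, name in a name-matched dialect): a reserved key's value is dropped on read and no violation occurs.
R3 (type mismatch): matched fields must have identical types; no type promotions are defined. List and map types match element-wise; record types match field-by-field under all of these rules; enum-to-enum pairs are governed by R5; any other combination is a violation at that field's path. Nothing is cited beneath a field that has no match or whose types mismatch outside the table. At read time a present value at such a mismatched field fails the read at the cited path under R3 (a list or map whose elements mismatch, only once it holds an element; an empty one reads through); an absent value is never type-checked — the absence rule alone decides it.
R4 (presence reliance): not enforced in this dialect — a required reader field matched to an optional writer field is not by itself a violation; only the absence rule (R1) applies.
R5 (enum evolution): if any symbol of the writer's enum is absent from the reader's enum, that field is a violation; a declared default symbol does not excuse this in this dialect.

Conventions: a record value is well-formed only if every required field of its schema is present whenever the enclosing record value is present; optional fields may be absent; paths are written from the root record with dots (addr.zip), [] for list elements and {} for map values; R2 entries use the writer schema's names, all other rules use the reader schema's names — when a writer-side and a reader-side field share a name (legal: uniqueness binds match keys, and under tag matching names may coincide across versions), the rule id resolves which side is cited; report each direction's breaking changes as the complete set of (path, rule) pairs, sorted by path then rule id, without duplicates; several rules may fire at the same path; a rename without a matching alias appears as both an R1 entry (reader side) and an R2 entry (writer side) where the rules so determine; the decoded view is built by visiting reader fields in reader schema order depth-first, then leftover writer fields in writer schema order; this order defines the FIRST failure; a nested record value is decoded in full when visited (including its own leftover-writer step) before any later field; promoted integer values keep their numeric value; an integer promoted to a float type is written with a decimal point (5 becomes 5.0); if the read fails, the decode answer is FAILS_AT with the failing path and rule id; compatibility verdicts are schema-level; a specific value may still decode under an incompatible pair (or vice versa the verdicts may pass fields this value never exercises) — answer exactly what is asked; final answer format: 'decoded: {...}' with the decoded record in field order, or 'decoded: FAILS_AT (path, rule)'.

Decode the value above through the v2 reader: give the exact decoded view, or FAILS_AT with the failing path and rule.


decoded: FAILS_AT (meta.duration, R1)

arrows below run writer -> reader for Shipment
decoding the Shipment value with the v2 reader:
  channel := "EMAIL"
  codes := [3.75]
  meta.primary := false (from writer verified)
  meta.version := 100 (no value, default fills)
  read fails at meta.duration under R1 (no fill)
  => FAILS_AT (meta.duration, R1)
the rest of the Shipment diff is inert for this question:
  enum State (field channel in record Shipment): symbol MID removed (it was the default; the default is cleared) -> matters for Shipment compatibility verdicts, not for this value's decode
  field version in record Contact: optional changed to required -> triggers nothing under the printed rules; the Shipment answer is the same either way
  renamed field nickname to country in record Contact -> matters for Shipment compatibility verdicts, not for this value's decode
  renamed field verified to primary in record Contact (alias verified declared on the renamed field) -> matters for Shipment compatibility verdicts, not for this value's decode


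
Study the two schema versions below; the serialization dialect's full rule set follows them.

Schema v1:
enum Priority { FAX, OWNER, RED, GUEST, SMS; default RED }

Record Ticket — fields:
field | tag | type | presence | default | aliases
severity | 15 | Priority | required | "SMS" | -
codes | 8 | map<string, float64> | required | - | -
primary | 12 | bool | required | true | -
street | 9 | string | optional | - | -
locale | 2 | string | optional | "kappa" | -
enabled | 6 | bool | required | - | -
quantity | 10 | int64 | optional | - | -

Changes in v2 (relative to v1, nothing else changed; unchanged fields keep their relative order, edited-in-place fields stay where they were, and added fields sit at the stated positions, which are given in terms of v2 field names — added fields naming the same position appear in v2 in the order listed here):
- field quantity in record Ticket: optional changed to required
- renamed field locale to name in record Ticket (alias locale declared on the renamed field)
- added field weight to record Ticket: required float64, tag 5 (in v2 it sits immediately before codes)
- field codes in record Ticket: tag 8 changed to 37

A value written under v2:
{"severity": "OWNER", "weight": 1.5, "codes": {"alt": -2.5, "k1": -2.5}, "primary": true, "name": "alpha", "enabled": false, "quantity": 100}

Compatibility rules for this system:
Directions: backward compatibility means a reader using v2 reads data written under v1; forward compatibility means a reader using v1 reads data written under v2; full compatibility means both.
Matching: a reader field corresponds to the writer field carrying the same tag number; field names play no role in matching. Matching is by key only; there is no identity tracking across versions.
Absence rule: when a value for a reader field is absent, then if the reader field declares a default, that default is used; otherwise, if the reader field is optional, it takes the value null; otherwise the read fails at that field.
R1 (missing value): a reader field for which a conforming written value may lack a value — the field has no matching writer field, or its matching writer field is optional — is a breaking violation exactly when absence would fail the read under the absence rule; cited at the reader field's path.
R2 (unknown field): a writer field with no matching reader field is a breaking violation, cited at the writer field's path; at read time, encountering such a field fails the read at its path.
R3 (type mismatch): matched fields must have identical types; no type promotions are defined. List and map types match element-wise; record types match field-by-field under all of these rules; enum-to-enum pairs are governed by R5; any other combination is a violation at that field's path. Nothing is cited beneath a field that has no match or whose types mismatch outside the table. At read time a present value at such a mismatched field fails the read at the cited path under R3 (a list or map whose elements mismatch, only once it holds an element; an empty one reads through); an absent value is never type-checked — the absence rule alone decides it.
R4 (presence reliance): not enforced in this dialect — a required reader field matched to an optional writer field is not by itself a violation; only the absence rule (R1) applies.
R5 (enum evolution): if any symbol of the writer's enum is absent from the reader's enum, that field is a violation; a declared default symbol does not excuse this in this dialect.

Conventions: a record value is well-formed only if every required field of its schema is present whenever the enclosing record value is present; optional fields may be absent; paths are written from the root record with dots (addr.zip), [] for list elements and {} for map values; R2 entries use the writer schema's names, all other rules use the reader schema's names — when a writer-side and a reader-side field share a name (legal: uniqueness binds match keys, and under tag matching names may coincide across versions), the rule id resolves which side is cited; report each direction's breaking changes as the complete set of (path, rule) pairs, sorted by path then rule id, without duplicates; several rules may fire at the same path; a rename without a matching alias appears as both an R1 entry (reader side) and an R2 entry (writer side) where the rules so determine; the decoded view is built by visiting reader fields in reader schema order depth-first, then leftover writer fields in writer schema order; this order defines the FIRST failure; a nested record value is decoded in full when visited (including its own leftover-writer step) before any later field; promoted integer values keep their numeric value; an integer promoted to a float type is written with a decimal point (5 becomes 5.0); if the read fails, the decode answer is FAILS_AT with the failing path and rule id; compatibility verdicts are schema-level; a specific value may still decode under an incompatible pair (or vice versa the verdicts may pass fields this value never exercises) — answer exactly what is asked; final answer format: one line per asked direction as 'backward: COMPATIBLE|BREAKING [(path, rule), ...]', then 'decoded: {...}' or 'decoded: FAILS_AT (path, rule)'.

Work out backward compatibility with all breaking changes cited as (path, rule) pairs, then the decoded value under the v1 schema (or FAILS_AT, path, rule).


in Ticket below, arrows point writer -> reader
backward pass over Ticket, reader schema v2, writer schema v1:
  severity: Priority -> Priority, writer required; from severity
  weight: no writer match
  codes: no writer match
  primary: bool -> bool, writer required; from primary
  street: string -> string, writer optional; from street
  name: string -> string, writer optional; from locale
  enabled: bool -> bool, writer required; from enabled
  quantity: int64 -> int64, writer optional; from quantity
  writer field codes has no reader counterpart
  R1 fires at codes
  R2 fires at codes
  R1 fires at quantity
  R1 fires at weight
  => backward: BREAKING (4)
decode (reader v1):
  severity := "OWNER"
  read fails at codes under R1 (no fill)
  => FAILS_AT (codes, R1)
remaining Ticket differences; none change what is asked:
  renamed field locale to name in record Ticket (alias locale declared on the renamed field) -> triggers nothing under Ticket's printed rules — same verdict

backward: BREAKING [(codes, R1), (codes, R2), (quantity, R1), (weight, R1)]; decoded: FAILS_AT (codes, R1)


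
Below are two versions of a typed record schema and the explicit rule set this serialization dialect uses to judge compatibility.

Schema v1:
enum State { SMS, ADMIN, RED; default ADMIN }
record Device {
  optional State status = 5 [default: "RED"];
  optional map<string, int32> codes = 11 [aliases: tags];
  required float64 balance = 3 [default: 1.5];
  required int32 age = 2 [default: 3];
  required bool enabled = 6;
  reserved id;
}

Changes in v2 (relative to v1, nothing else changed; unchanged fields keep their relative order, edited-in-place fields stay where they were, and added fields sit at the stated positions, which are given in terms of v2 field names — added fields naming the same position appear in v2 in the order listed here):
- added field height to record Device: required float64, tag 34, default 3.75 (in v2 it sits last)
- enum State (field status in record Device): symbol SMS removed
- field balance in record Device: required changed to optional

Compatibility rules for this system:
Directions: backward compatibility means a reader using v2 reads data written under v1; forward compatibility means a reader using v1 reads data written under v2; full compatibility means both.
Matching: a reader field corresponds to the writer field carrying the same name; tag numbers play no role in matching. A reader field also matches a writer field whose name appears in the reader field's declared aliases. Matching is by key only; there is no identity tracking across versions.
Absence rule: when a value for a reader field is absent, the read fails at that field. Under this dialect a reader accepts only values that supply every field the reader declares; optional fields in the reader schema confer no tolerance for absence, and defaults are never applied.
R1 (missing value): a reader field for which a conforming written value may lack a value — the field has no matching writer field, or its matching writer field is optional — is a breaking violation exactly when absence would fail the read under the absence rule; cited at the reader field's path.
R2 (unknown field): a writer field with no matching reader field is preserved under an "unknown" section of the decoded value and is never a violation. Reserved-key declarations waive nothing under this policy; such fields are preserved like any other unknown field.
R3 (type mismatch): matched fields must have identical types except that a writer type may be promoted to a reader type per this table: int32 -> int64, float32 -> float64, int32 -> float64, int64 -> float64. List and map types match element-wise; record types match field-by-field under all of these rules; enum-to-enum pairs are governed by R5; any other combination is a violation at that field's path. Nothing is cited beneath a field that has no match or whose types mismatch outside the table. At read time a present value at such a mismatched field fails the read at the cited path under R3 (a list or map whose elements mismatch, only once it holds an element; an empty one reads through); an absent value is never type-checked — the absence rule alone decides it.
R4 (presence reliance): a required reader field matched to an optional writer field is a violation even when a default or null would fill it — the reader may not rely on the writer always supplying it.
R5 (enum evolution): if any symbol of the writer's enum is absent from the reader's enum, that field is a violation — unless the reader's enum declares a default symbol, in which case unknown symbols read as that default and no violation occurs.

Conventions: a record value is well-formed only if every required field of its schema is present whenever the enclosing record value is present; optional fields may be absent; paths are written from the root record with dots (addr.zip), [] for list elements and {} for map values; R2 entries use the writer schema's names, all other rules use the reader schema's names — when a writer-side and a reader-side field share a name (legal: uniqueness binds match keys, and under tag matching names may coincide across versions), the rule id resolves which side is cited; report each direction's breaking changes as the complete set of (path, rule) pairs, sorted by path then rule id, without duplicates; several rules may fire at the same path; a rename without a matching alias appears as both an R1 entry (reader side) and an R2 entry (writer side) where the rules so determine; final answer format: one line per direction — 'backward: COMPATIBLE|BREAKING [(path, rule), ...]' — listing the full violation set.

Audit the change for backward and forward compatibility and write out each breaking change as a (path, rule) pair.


backward: BREAKING [(codes, R1), (height, R1), (status, R1)]; forward: BREAKING [(balance, R1), (balance, R4), (codes, R1), (status, R1)]

the writer's type comes first in each Device pair
backward analysis of Device with v2 as reader and v1 as writer:
  status: paired with writer status (State -> State; writer optional)
  codes: paired with writer codes (map<string, int32> -> map<string, int32>; writer optional)
  balance: paired with writer balance (float64 -> float64; writer required)
  age: paired with writer age (int32 -> int32; writer required)
  enabled: paired with writer enabled (bool -> bool; writer required)
  no writer field matches reader height
  rule R1 violated at codes
  rule R1 violated at height
  rule R1 violated at status
  => 3 violation(s): backward is BREAKING for Device
forward analysis of Device with v1 as reader and v2 as writer:
  status: paired with writer status (State -> State; writer optional)
  codes: paired with writer codes (map<string, int32> -> map<string, int32>; writer optional)
  balance: paired with writer balance (float64 -> float64; writer optional)
  age: paired with writer age (int32 -> int32; writer required)
  enabled: paired with writer enabled (bool -> bool; writer required)
  writer field height has no reader counterpart
  rule R1 violated at balance
  rule R4 violated at balance
  rule R1 violated at codes
  rule R1 violated at status
  => 4 violation(s): forward is BREAKING for Device


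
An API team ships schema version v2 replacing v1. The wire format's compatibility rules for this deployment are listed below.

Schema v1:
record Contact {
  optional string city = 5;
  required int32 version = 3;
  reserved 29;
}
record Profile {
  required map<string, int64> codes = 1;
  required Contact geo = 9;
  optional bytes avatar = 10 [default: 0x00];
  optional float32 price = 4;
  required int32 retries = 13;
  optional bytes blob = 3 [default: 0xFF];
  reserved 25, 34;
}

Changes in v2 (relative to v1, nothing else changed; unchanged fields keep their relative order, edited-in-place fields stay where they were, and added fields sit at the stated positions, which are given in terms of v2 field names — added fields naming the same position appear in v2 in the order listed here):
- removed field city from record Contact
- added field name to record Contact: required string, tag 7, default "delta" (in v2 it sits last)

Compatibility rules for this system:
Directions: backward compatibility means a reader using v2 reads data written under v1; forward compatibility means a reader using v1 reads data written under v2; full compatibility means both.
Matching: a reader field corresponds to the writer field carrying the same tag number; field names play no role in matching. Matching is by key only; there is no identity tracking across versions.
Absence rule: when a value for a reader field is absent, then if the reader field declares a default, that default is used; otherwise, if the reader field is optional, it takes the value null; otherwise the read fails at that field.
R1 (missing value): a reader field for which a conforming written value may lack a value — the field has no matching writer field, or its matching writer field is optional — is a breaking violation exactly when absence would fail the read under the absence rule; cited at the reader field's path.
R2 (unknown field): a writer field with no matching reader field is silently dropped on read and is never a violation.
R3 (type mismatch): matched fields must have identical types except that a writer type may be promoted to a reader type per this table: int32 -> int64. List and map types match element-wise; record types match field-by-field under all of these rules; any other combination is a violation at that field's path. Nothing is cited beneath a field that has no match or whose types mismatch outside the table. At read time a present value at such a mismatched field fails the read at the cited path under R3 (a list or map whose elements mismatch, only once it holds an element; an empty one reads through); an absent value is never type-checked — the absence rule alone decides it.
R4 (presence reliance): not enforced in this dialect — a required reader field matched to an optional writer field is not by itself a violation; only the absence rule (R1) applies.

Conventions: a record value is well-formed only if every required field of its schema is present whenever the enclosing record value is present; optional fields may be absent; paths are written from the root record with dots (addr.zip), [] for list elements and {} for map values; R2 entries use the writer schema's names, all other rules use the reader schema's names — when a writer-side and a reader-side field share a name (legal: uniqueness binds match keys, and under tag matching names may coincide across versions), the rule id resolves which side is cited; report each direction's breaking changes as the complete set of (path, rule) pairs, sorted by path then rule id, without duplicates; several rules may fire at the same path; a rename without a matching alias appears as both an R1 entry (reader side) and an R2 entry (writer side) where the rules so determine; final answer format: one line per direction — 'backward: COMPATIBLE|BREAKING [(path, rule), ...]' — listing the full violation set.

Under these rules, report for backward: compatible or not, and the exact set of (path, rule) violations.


each type pair in Profile: writer, then reader
checking backward for Profile: reader v2 against writer v1:
  codes <- codes (map<string, int64> -> map<string, int64>, writer required)
  geo <- geo (Contact -> Contact, writer required)
  avatar <- avatar (bytes -> bytes, writer optional)
  price <- price (float32 -> float32, writer optional)
  retries <- retries (int32 -> int32, writer required)
  blob <- blob (bytes -> bytes, writer optional)
  geo.version <- geo.version (int32 -> int32, writer required)
  geo.name: no writer-side match
  writer geo.city: unknown to reader
  => backward verdict for Profile: COMPATIBLE, no violations
checking off the Profile differences that do not matter here:
  removed field city from record Contact -> fires no rule on Profile, leaving the asked answer as it is
  added field name to record Contact: required string, tag 7, default "delta" (in v2 it sits last) -> fires no rule on Profile, leaving the asked answer as it is

backward: COMPATIBLE []
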